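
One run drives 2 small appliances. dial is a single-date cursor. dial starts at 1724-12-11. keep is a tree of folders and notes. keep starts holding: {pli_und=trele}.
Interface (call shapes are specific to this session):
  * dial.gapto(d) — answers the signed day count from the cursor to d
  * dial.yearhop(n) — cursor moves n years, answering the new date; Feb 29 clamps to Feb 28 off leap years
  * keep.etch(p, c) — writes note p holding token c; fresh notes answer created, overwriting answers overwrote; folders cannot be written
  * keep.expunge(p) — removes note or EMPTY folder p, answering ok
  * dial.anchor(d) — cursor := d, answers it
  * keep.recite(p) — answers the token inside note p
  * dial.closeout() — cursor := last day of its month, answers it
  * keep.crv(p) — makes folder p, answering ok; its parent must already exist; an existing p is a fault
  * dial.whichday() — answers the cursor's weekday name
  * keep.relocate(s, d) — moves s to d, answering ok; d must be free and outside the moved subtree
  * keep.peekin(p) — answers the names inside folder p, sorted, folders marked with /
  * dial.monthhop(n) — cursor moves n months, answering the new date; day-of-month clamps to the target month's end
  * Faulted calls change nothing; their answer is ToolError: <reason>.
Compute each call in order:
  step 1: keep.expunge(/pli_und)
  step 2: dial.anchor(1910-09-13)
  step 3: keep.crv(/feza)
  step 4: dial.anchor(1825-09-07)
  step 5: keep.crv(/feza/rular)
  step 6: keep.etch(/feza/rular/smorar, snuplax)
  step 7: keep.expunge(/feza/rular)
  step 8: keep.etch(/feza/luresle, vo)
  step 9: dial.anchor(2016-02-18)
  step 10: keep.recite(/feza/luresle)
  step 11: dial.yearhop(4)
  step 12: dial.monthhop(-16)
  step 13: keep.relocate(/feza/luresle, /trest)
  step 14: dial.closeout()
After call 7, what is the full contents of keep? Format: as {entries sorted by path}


~$ keep.expunge /pli_und
[out] ok
~$ dial.anchor 1910-09-13
[out] 1910-09-13
~$ keep.crv /feza
[out] ok
~$ dial.anchor 1825-09-07
[out] 1825-09-07
~$ keep.crv /feza/rular
[out] ok
~$ keep.etch /feza/rular/smorar snuplax
[out] created
~$ keep.expunge /feza/rular
[out] ToolError: not empty
~$ keep.etch /feza/luresle vo
[out] created
~$ dial.anchor 2016-02-18
[out] 2016-02-18
~$ keep.recite /feza/luresle
[out] vo
~$ dial.yearhop 4
[out] 2020-02-18
~$ dial.monthhop -16
[out] 2018-10-18
~$ keep.relocate /feza/luresle /trest
[out] ok
~$ dial.closeout
[out] 2018-10-31

Answer: {feza/, feza/rular/, feza/rular/smorar=snuplax}


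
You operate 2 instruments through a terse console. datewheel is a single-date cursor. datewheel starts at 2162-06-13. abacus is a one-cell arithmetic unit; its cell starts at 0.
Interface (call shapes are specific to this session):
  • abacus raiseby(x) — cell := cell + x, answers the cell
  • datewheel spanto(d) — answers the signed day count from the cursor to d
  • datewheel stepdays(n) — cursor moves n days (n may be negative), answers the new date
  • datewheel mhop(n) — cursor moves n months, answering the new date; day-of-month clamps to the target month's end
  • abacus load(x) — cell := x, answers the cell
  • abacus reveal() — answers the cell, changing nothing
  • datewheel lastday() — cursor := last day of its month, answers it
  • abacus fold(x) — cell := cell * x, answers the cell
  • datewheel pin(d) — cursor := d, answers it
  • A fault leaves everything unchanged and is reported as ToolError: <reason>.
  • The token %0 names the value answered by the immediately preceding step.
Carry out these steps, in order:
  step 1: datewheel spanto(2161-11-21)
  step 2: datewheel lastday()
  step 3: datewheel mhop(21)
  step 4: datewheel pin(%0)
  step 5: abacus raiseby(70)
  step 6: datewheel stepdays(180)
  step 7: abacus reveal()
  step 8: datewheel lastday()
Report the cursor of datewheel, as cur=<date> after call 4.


Answer: cur=2164-03-30

Derivation:
>> datewheel spanto(d→2161-11-21)
<< -204
>> datewheel lastday()
<< 2162-06-30
>> datewheel mhop(n→21)
<< 2164-03-30
>> datewheel pin(d→%0)
<< 2164-03-30
>> abacus raiseby(x→70)
<< 70
>> datewheel stepdays(n→180)
<< 2164-09-26
>> abacus reveal()
<< 70
>> datewheel lastday()
<< 2164-09-30


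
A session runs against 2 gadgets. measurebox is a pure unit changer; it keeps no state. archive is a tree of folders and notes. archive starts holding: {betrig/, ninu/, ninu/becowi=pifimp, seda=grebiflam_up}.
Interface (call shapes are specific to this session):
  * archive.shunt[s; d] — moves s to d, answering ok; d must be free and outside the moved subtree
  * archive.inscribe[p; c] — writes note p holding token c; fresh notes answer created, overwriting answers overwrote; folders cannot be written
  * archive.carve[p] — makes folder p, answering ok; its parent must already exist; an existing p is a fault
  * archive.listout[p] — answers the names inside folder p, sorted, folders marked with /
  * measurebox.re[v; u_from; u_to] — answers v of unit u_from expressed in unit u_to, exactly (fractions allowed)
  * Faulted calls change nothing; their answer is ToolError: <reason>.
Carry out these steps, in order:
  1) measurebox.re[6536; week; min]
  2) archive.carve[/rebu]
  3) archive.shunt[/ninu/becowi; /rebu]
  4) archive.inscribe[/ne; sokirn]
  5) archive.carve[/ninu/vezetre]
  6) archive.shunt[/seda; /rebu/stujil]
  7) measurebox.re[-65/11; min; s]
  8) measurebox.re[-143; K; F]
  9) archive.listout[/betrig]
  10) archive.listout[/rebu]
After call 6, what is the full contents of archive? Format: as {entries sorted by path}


I invoke re using v: 6536, u_from: week, u_to: min, giving 65882880.
I use carve using p: /rebu, and get ok.
Next I call shunt using s: /ninu/becowi, d: /rebu: ToolError: exists.
Next I call inscribe using p: /ne, c: sokirn, which returns created.
Invoking carve using p: /ninu/vezetre: ok.
Invoking shunt using s: /seda, d: /rebu/stujil, and see ok.
Calling re using v: -65/11, u_from: min, u_to: s, giving -3900/11.
I run re using v: -143, u_from: K, u_to: F, → -71707/100.
I try listout using p: /betrig, and get [].
I use listout using p: /rebu, which returns [stujil].

Answer: {betrig/, ne=sokirn, ninu/, ninu/becowi=pifimp, ninu/vezetre/, rebu/, rebu/stujil=grebiflam_up}


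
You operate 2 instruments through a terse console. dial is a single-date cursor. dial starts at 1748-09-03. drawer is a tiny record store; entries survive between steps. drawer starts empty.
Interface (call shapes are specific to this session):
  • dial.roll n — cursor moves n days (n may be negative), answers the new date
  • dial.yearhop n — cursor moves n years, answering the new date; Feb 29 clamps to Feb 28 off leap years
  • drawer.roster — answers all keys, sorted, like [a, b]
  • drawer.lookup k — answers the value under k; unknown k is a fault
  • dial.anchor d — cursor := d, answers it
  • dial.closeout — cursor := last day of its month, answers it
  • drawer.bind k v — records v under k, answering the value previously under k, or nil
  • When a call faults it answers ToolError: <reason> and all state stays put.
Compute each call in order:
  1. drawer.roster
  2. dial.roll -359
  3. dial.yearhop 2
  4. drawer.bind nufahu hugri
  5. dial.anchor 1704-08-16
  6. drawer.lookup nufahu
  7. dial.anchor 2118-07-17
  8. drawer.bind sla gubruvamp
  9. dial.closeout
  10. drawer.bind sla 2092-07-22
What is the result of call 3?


Act: drawer.roster[]
Obs: []
Act: dial.roll[n='-359']
Obs: 1747-09-10
Act: dial.yearhop[n='2']
Obs: 1749-09-10
Act: drawer.bind[k='nufahu'; v='hugri']
Obs: nil
Act: dial.anchor[d='1704-08-16']
Obs: 1704-08-16
Act: drawer.lookup[k='nufahu']
Obs: hugri
Act: dial.anchor[d='2118-07-17']
Obs: 2118-07-17
Act: drawer.bind[k='sla'; v='gubruvamp']
Obs: nil
Act: dial.closeout[]
Obs: 2118-07-31
Act: drawer.bind[k='sla'; v='2092-07-22']
Obs: gubruvamp

Answer: 1749-09-10


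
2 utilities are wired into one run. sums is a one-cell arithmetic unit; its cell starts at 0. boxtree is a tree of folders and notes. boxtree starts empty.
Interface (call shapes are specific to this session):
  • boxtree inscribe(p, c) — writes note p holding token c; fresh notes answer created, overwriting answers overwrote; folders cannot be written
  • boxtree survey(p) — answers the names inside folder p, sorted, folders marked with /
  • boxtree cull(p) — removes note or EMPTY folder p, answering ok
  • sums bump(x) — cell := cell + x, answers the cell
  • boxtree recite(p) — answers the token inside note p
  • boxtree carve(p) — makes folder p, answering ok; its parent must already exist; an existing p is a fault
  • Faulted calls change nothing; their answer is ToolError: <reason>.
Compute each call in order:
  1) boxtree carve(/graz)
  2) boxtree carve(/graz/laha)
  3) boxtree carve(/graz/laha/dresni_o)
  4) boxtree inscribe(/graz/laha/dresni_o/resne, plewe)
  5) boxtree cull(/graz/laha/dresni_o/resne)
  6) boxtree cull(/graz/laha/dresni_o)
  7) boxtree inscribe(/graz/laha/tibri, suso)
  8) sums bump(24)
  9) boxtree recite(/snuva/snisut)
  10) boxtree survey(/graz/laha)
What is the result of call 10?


Answer: [tibri]

Derivation:
==> boxtree carve(p: /graz)
<== ok
==> boxtree carve(p: /graz/laha)
<== ok
==> boxtree carve(p: /graz/laha/dresni_o)
<== ok
==> boxtree inscribe(p: /graz/laha/dresni_o/resne, c: plewe)
<== created
==> boxtree cull(p: /graz/laha/dresni_o/resne)
<== ok
==> boxtree cull(p: /graz/laha/dresni_o)
<== ok
==> boxtree inscribe(p: /graz/laha/tibri, c: suso)
<== created
==> sums bump(x: 24)
<== 24
==> boxtree recite(p: /snuva/snisut)
<== ToolError: not found
==> boxtree survey(p: /graz/laha)
<== [tibri]


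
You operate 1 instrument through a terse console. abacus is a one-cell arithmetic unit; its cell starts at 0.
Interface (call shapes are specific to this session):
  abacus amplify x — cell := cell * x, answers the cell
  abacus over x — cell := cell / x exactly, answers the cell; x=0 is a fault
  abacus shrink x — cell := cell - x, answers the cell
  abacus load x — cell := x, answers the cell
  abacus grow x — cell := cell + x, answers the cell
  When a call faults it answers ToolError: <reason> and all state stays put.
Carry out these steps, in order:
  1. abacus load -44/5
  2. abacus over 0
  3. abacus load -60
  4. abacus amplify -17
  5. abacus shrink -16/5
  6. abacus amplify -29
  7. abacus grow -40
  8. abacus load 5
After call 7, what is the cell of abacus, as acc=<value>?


>>> abacus load x='-44/5'
= -44/5
>>> abacus over x='0'
= ToolError: division by zero
>>> abacus load x='-60'
= -60
>>> abacus amplify x='-17'
= 1020
>>> abacus shrink x='-16/5'
= 5116/5
>>> abacus amplify x='-29'
= -148364/5
>>> abacus grow x='-40'
= -148564/5
>>> abacus load x='5'
= 5

Answer: acc=-148564/5


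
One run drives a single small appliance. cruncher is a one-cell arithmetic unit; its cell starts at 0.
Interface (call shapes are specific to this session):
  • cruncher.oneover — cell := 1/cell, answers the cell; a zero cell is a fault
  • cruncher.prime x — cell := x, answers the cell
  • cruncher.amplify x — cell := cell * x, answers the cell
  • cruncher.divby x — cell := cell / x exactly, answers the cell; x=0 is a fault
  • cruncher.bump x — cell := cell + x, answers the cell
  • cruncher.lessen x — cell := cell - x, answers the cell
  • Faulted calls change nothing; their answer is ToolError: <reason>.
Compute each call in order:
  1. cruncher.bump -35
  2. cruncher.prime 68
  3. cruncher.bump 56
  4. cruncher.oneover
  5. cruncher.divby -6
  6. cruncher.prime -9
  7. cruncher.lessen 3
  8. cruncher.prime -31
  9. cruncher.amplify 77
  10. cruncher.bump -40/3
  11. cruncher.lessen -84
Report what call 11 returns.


Do: cruncher.bump[x='-35']
See: -35
Do: cruncher.prime[x='68']
See: 68
Do: cruncher.bump[x='56']
See: 124
Do: cruncher.oneover[]
See: 1/124
Do: cruncher.divby[x='-6']
See: -1/744
Do: cruncher.prime[x='-9']
See: -9
Do: cruncher.lessen[x='3']
See: -12
Do: cruncher.prime[x='-31']
See: -31
Do: cruncher.amplify[x='77']
See: -2387
Do: cruncher.bump[x='-40/3']
See: -7201/3
Do: cruncher.lessen[x='-84']
See: -6949/3

Answer: -6949/3


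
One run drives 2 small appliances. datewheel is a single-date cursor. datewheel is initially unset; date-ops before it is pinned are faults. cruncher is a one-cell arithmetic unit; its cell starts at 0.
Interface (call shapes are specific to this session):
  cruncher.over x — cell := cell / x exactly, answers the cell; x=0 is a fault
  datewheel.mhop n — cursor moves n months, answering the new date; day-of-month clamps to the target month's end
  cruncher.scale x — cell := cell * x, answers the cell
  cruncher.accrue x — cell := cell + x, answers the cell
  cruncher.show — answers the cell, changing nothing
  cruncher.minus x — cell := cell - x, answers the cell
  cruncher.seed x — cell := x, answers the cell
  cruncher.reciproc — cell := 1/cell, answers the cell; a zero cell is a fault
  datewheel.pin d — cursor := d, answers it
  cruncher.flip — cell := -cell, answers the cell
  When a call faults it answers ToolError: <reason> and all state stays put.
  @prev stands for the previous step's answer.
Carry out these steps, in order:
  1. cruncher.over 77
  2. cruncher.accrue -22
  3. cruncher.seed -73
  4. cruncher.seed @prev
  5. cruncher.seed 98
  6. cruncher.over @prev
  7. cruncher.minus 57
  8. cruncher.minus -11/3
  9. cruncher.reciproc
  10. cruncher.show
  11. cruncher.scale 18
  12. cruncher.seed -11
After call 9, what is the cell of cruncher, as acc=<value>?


Answer: acc=-3/157

Derivation:
>> over(77)
<< 0
>> accrue(-22)
<< -22
>> seed(-73)
<< -73
>> seed(@prev)
<< -73
>> seed(98)
<< 98
>> over(@prev)
<< 1
>> minus(57)
<< -56
>> minus(-11/3)
<< -157/3
>> reciproc()
<< -3/157
>> show()
<< -3/157
>> scale(18)
<< -54/157
>> seed(-11)
<< -11


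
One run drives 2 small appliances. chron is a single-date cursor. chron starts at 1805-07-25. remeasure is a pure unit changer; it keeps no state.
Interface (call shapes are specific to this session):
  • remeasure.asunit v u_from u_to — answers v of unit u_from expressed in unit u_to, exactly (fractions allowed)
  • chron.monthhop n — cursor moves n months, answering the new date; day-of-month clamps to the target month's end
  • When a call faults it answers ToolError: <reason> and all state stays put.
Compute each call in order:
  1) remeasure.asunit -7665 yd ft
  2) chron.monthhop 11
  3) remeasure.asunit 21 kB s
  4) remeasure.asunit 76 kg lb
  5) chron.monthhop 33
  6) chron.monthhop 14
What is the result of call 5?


Answer: 1809-03-25

Derivation:
Then asunit(-7665, yd, ft), → -22995.
Calling monthhop(11), yielding 1806-06-25.
Next I call asunit(21, kB, s), which returns ToolError: incompatible units.
I use asunit(76, kg, lb): 7600000000/45359237.
Then monthhop(33), — result: 1809-03-25.
I invoke monthhop(14), and observe 1810-05-25.


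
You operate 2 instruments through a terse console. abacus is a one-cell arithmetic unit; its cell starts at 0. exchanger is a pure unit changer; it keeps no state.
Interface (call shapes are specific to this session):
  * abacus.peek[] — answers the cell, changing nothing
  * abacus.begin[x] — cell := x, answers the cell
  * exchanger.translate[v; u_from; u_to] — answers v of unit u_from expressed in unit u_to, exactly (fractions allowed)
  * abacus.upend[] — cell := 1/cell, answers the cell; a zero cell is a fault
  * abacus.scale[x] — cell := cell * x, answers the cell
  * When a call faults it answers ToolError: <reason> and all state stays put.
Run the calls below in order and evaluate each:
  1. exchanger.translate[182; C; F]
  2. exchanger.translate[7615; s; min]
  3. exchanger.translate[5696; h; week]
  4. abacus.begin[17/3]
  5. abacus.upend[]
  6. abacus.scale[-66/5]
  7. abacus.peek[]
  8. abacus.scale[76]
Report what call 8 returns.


Answer: -15048/85

Derivation:
~$ exchanger.translate v: 182 u_from: C u_to: F
  1798/5
~$ exchanger.translate v: 7615 u_from: s u_to: min
  1523/12
~$ exchanger.translate v: 5696 u_from: h u_to: week
  712/21
~$ abacus.begin x: 17/3
  17/3
~$ abacus.upend
  3/17
~$ abacus.scale x: -66/5
  -198/85
~$ abacus.peek
  -198/85
~$ abacus.scale x: 76
  -15048/85


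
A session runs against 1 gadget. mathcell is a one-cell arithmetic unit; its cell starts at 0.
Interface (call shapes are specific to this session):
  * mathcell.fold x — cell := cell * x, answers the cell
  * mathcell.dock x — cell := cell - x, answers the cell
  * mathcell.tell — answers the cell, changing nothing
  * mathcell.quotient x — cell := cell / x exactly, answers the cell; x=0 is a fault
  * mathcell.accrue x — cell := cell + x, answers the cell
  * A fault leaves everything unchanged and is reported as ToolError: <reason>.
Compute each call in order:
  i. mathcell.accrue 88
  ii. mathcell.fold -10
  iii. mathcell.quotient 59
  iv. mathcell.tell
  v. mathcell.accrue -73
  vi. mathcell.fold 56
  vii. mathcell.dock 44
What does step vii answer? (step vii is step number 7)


Then accrue(x→88), giving 88.
Next I call fold(x→-10), which returns -880.
Calling quotient(x→59), — result: -880/59.
I run tell, and get -880/59.
I call accrue(x→-73), giving -5187/59.
I invoke fold(x→56), and observe -290472/59.
Invoking dock(x→44), which returns -293068/59.

Answer: -293068/59


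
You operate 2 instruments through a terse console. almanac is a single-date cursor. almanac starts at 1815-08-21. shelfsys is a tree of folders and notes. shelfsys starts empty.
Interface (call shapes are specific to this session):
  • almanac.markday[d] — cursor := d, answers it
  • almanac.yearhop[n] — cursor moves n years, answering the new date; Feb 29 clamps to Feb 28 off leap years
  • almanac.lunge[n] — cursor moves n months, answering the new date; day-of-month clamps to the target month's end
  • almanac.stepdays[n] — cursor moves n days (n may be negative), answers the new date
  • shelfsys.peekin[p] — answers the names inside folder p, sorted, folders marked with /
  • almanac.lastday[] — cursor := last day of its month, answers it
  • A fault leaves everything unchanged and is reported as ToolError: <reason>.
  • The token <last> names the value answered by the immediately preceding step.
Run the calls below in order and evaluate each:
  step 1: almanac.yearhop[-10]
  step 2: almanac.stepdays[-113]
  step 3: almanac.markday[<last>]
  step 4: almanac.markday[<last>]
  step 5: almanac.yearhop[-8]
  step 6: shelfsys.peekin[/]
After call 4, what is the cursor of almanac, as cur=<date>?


Answer: cur=1805-04-30

Derivation:
I call yearhop using -10: 1805-08-21.
Calling stepdays using -113, which returns 1805-04-30.
I try markday using <last>, yielding 1805-04-30.
I use markday using <last>: 1805-04-30.
Then yearhop using -8: 1797-04-30.
Now I run peekin using /: [].


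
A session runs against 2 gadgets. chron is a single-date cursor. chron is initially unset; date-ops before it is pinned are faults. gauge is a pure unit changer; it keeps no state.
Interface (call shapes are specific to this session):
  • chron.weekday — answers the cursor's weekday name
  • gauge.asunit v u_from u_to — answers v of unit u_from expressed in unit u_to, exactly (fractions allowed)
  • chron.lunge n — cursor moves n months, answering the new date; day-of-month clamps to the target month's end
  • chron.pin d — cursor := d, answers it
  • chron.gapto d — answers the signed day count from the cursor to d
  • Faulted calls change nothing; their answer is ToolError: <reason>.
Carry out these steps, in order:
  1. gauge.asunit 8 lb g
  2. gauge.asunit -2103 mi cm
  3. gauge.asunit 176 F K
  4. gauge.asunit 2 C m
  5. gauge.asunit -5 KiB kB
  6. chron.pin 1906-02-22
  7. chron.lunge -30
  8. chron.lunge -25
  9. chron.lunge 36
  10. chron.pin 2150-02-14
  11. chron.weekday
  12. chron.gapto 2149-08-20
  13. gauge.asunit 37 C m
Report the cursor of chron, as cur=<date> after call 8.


Answer: cur=1901-07-22

Derivation:
Calling asunit with v→8, u_from→lb, u_to→g, → 45359237/12500.
I run asunit with v→-2103, u_from→mi, u_to→cm: -1692225216/5.
Then asunit with v→176, u_from→F, u_to→K, and observe 7063/20.
I invoke asunit with v→2, u_from→C, u_to→m, → ToolError: incompatible units.
I try asunit with v→-5, u_from→KiB, u_to→kB, and see -128/25.
Using pin with d→1906-02-22: 1906-02-22.
I use lunge with n→-30: 1903-08-22.
I use lunge with n→-25: 1901-07-22.
I use lunge with n→36, and see 1904-07-22.
Calling pin with d→2150-02-14, and observe 2150-02-14.
I call weekday, → Saturday.
I use gapto with d→2149-08-20, — result: -178.
Then asunit with v→37, u_from→C, u_to→m, which returns ToolError: incompatible units.


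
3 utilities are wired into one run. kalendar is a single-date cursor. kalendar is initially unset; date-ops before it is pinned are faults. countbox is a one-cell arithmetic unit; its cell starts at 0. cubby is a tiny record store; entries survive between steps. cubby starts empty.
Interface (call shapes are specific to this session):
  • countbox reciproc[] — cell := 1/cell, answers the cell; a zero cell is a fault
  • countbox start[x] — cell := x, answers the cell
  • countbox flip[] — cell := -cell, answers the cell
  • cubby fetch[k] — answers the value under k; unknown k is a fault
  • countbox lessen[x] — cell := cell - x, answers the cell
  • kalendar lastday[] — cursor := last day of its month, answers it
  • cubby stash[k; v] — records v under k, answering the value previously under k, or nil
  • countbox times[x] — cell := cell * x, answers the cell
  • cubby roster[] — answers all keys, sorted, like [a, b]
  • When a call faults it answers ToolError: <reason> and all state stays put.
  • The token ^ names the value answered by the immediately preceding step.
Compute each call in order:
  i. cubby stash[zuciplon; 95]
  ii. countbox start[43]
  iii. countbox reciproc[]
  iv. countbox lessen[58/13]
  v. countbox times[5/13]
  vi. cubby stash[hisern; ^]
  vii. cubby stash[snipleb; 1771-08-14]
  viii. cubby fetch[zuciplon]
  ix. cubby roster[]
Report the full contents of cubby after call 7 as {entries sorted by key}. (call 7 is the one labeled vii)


Answer: {hisern=-12405/7267, snipleb=1771-08-14, zuciplon=95}

Derivation:
% cubby stash k: zuciplon v: 95
:: nil
% countbox start x: 43
:: 43
% countbox reciproc
:: 1/43
% countbox lessen x: 58/13
:: -2481/559
% countbox times x: 5/13
:: -12405/7267
% cubby stash k: hisern v: ^
:: nil
% cubby stash k: snipleb v: 1771-08-14
:: nil
% cubby fetch k: zuciplon
:: 95
% cubby roster
:: [hisern, snipleb, zuciplon]


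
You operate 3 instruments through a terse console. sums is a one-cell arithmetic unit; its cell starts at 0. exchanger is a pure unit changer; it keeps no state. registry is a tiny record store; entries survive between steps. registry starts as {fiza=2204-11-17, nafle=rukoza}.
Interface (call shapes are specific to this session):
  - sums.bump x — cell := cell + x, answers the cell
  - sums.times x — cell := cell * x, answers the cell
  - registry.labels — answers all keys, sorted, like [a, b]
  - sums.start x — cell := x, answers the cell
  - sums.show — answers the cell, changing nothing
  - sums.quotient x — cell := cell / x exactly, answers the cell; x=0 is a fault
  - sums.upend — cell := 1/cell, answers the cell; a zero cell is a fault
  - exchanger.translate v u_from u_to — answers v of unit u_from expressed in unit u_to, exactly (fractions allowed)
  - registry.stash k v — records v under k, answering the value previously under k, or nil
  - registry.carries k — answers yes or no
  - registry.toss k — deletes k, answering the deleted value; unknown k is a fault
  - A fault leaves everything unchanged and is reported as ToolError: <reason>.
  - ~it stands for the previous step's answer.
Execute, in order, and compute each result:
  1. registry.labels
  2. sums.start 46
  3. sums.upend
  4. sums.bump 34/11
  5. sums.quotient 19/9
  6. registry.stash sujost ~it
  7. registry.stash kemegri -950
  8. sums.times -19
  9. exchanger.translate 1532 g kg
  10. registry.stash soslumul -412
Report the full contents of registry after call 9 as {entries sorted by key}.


Answer: {fiza=2204-11-17, kemegri=-950, nafle=rukoza, sujost=14175/9614}

Derivation:
·→ labels()
·← [fiza, nafle]
·→ start(x=46)
·← 46
·→ upend()
·← 1/46
·→ bump(x=34/11)
·← 1575/506
·→ quotient(x=19/9)
·← 14175/9614
·→ stash(k=sujost, v=~it)
·← nil
·→ stash(k=kemegri, v=-950)
·← nil
·→ times(x=-19)
·← -14175/506
·→ translate(v=1532, u_from=g, u_to=kg)
·← 383/250
·→ stash(k=soslumul, v=-412)
·← nil


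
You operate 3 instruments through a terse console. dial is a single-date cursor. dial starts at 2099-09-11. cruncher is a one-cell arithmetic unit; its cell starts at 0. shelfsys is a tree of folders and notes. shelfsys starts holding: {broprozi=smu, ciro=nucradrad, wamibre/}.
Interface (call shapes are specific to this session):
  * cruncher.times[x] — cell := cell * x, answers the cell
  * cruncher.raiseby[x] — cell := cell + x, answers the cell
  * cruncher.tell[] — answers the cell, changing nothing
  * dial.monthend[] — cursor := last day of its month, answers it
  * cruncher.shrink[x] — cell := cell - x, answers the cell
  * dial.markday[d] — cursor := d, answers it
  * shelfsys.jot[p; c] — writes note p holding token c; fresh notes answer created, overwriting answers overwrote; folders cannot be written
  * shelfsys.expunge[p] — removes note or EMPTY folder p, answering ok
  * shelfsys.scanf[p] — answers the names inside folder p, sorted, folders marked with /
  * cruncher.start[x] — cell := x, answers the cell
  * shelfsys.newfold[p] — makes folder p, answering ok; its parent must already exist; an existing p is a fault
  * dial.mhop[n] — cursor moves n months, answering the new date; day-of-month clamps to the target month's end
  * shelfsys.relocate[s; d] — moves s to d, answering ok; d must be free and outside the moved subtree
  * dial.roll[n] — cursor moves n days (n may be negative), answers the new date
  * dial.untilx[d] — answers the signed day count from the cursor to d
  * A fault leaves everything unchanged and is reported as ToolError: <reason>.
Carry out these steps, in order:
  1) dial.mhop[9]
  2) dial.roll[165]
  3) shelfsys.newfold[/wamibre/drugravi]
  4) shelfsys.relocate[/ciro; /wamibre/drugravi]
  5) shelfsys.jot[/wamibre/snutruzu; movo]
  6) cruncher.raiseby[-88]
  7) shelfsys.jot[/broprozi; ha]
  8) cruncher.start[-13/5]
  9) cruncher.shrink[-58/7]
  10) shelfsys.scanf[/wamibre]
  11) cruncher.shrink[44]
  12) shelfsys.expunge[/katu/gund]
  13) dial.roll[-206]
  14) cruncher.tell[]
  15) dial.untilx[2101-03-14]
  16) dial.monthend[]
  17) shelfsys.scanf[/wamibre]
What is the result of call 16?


Answer: 2100-05-31

Derivation:
→ dial.mhop(9)
← 2100-06-11
→ dial.roll(165)
← 2100-11-23
→ shelfsys.newfold(/wamibre/drugravi)
← ok
→ shelfsys.relocate(/ciro, /wamibre/drugravi)
← ToolError: exists
→ shelfsys.jot(/wamibre/snutruzu, movo)
← created
→ cruncher.raiseby(-88)
← -88
→ shelfsys.jot(/broprozi, ha)
← overwrote
→ cruncher.start(-13/5)
← -13/5
→ cruncher.shrink(-58/7)
← 199/35
→ shelfsys.scanf(/wamibre)
← [drugravi/, snutruzu]
→ cruncher.shrink(44)
← -1341/35
→ shelfsys.expunge(/katu/gund)
← ToolError: not found
→ dial.roll(-206)
← 2100-05-01
→ cruncher.tell()
← -1341/35
→ dial.untilx(2101-03-14)
← 317
→ dial.monthend()
← 2100-05-31
→ shelfsys.scanf(/wamibre)
← [drugravi/, snutruzu]


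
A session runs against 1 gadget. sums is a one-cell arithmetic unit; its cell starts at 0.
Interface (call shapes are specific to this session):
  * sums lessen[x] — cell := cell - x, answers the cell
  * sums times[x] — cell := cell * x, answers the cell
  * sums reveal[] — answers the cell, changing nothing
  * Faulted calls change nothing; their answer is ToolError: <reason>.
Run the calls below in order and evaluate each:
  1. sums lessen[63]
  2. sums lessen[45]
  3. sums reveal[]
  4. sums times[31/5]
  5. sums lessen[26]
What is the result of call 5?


Answer: -3478/5

Derivation:
Do: sums lessen[x=63]
See: -63
Do: sums lessen[x=45]
See: -108
Do: sums reveal[]
See: -108
Do: sums times[x=31/5]
See: -3348/5
Do: sums lessen[x=26]
See: -3478/5


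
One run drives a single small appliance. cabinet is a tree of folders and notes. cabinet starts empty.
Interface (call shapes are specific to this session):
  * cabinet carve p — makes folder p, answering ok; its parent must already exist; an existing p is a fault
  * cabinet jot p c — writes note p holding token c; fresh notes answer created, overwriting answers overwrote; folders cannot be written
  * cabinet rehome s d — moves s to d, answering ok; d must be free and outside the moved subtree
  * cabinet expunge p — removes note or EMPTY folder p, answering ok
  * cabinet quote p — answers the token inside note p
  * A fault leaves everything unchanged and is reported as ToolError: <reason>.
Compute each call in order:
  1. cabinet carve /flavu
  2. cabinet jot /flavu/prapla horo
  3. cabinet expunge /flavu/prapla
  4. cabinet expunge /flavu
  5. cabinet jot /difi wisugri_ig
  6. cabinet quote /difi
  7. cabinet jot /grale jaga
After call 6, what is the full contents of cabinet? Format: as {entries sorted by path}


Answer: {difi=wisugri_ig}

Derivation:
-> cabinet carve(p='/flavu')
<- ok
-> cabinet jot(p='/flavu/prapla', c='horo')
<- created
-> cabinet expunge(p='/flavu/prapla')
<- ok
-> cabinet expunge(p='/flavu')
<- ok
-> cabinet jot(p='/difi', c='wisugri_ig')
<- created
-> cabinet quote(p='/difi')
<- wisugri_ig
-> cabinet jot(p='/grale', c='jaga')
<- created


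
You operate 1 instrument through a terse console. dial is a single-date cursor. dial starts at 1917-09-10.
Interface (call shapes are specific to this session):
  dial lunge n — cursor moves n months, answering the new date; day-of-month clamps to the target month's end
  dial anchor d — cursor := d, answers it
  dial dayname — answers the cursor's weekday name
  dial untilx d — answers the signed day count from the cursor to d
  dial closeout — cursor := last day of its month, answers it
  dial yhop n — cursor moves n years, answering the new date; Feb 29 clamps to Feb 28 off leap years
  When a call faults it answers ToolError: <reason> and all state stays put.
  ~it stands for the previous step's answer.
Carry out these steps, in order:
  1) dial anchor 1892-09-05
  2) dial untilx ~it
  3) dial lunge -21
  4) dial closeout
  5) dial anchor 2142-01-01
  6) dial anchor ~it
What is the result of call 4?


I invoke dial anchor with d: 1892-09-05, and get 1892-09-05.
I invoke dial untilx with d: ~it, which returns 0.
Using dial lunge with n: -21, which returns 1890-12-05.
I call dial closeout(), and get 1890-12-31.
I call dial anchor with d: 2142-01-01, and observe 2142-01-01.
Invoking dial anchor with d: ~it, and get 2142-01-01.

Answer: 1890-12-31


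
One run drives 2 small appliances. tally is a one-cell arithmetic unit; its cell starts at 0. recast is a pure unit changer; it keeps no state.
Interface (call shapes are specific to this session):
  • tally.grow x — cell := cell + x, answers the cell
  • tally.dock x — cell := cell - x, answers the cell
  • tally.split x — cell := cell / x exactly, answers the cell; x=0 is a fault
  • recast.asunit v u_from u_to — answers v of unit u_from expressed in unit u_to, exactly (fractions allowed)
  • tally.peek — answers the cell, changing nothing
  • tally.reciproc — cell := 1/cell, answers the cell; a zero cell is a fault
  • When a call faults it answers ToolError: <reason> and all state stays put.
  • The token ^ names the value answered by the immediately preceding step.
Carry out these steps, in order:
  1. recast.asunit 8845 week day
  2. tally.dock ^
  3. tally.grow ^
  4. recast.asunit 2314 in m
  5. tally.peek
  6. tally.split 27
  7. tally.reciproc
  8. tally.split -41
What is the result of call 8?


→ asunit(8845, week, day)
← 61915
→ dock(^)
← -61915
→ grow(^)
← -123830
→ asunit(2314, in, m)
← 146939/2500
→ peek()
← -123830
→ split(27)
← -123830/27
→ reciproc()
← -27/123830
→ split(-41)
← 27/5077030

Answer: 27/5077030


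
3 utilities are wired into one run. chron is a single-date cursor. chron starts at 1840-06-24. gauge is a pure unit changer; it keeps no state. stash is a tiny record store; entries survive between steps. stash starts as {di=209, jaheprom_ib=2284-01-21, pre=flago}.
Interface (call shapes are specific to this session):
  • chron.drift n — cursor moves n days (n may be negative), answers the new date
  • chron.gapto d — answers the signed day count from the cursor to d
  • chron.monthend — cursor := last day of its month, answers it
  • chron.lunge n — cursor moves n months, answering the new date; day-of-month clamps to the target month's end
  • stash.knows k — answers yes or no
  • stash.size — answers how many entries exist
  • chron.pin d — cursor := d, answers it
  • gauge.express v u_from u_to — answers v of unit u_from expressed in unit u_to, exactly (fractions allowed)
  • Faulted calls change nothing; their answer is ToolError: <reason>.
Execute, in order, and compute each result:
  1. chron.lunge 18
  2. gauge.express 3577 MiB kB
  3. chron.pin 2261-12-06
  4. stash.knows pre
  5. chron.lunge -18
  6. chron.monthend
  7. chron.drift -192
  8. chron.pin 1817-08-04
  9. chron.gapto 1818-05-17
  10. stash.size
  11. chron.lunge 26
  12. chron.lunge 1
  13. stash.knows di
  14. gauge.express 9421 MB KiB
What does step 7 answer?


Answer: 2259-12-21

Derivation:
~$ chron.lunge n→18
= 1841-12-24
~$ gauge.express v→3577 u_from→MiB u_to→kB
= 468844544/125
~$ chron.pin d→2261-12-06
= 2261-12-06
~$ stash.knows k→pre
= yes
~$ chron.lunge n→-18
= 2260-06-06
~$ chron.monthend
= 2260-06-30
~$ chron.drift n→-192
= 2259-12-21
~$ chron.pin d→1817-08-04
= 1817-08-04
~$ chron.gapto d→1818-05-17
= 286
~$ stash.size
= 3
~$ chron.lunge n→26
= 1819-10-04
~$ chron.lunge n→1
= 1819-11-04
~$ stash.knows k→di
= yes
~$ gauge.express v→9421 u_from→MB u_to→KiB
= 147203125/16


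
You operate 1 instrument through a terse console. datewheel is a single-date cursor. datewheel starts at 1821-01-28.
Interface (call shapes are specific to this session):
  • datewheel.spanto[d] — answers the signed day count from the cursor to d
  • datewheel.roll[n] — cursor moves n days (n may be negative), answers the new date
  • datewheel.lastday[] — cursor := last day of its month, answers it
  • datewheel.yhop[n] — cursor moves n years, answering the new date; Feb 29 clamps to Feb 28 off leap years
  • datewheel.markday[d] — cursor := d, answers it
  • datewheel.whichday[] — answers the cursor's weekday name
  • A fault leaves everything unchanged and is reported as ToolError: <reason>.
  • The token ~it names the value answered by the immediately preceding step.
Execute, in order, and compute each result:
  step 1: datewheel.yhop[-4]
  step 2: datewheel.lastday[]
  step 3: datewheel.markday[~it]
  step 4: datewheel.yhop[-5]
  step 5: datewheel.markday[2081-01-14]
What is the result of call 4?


-- datewheel.yhop(n: -4) == 1817-01-28
-- datewheel.lastday() == 1817-01-31
-- datewheel.markday(d: ~it) == 1817-01-31
-- datewheel.yhop(n: -5) == 1812-01-31
-- datewheel.markday(d: 2081-01-14) == 2081-01-14

Answer: 1812-01-31


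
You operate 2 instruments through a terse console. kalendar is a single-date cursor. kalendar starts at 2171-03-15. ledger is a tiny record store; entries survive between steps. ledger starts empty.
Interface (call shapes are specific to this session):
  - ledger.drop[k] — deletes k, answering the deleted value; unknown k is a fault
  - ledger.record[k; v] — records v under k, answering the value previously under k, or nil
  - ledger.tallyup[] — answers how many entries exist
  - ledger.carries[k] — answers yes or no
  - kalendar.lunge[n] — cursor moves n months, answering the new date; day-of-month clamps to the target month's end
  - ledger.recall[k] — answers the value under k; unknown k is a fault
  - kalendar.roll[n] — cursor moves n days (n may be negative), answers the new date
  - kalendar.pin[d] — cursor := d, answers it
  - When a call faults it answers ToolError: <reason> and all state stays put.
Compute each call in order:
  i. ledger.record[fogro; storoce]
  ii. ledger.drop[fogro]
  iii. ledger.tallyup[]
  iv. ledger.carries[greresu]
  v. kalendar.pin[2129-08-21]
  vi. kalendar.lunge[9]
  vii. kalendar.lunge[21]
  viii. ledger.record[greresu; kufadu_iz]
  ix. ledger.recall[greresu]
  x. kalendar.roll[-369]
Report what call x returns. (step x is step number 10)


Using ledger.record using fogro, storoce, which returns nil.
I call ledger.drop using fogro: storoce.
Then ledger.tallyup(), giving 0.
I use ledger.carries using greresu, yielding no.
I use kalendar.pin using 2129-08-21, and see 2129-08-21.
Now I run kalendar.lunge using 9, which returns 2130-05-21.
Next I call kalendar.lunge using 21, — result: 2132-02-21.
Next I call ledger.record using greresu, kufadu_iz, yielding nil.
Using ledger.recall using greresu, yielding kufadu_iz.
Invoking kalendar.roll using -369, → 2131-02-17.

Answer: 2131-02-17


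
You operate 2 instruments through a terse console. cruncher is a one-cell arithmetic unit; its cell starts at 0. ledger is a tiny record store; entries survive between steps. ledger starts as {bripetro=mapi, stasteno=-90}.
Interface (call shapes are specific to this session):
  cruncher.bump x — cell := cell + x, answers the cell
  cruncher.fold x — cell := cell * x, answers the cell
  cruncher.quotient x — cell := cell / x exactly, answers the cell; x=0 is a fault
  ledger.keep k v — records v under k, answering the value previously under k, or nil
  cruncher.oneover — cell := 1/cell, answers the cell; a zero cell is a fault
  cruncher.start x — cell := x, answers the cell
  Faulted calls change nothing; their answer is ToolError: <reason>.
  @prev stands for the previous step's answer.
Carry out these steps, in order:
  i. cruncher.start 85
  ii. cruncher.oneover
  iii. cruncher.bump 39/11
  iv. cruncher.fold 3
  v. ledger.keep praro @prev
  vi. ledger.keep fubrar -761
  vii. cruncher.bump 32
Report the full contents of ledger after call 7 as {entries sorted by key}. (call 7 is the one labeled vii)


> cruncher.start 85
  85
> cruncher.oneover
  1/85
> cruncher.bump 39/11
  3326/935
> cruncher.fold 3
  9978/935
> ledger.keep praro @prev
  nil
> ledger.keep fubrar -761
  nil
> cruncher.bump 32
  39898/935

Answer: {bripetro=mapi, fubrar=-761, praro=9978/935, stasteno=-90}


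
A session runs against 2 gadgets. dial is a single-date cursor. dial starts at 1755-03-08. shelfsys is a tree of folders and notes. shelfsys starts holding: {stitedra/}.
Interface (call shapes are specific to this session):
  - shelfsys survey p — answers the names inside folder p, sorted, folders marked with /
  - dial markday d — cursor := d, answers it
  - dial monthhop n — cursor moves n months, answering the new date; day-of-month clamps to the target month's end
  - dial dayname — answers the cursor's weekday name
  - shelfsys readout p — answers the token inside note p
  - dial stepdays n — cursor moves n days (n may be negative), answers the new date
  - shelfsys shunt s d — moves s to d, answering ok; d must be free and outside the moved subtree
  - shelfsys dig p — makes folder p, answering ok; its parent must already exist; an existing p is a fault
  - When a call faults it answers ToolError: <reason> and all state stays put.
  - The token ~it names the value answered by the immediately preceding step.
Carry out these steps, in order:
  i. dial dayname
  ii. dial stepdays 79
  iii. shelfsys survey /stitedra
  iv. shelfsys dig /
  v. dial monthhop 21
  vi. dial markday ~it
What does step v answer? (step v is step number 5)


Answer: 1757-02-26

Derivation:
// dial dayname() ~> Saturday
// dial stepdays(n: 79) ~> 1755-05-26
// shelfsys survey(p: /stitedra) ~> []
// shelfsys dig(p: /) ~> ToolError: exists
// dial monthhop(n: 21) ~> 1757-02-26
// dial markday(d: ~it) ~> 1757-02-26
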